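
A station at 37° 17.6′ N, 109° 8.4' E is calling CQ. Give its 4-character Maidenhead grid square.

Offset from 180°W / 90°S: lon 289.14°, lat 127.29°.
Field: 289.14/20 → 14 → O, 127.29/10 → 12 → M; chars OM.
Square: 9.14/2 → 4, 7.29/1 → 7; chars 47.

OM47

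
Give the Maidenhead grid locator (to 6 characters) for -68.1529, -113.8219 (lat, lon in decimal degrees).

DC31cu

Offset from 180°W / 90°S: lon 66.1781°, lat 21.8471°.
Field: 66.1781/20 → 3 → D, 21.8471/10 → 2 → C; chars DC.
Square: 6.1781/2 → 3, 1.8471/1 → 1; chars 31.
Subsquare: 0.1781/0.0833333 → 2 → c, 0.8471/0.0416667 → 20 → u; chars cu.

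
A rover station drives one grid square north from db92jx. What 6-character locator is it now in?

Latitude subsquare x = 23; +1 → 24, wraps to 0 = a, carry into square.
Latitude square 2; +1 → 3.
The longitude characters are unchanged.

DB93ja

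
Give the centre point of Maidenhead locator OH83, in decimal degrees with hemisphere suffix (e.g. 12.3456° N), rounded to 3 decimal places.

16.500° S, 117.000° E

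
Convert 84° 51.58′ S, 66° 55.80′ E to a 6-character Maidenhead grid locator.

MA35ld

Offset from 180°W / 90°S: lon 246.9300°, lat 5.1403°.
Field (20°×10°, letters A–R): 246.9300/20 → 12 → M, 5.1403/10 → 0 → A; chars MA.
Square (2°×1°, digits 0–9): 6.9300/2 → 3, 5.1403/1 → 5; chars 35.
Subsquare (5′×2.5′, letters a–x): 0.9300/0.0833333 → 11 → l, 0.1403/0.0416667 → 3 → d; chars ld.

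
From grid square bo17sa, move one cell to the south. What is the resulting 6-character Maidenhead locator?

BO16sx

Latitude subsquare a = 0; −1 → -1, wraps to 23 = x, carry into square.
Latitude square 7; −1 → 6.
The longitude characters are unchanged.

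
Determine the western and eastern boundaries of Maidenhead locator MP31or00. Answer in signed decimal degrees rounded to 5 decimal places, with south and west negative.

67.16667, 67.17500

Field M=12, P=15: +12·20° lon, +15·10° lat → SW at lon 60°, lat 60°.
Square 3, 1: +3·2° lon, +1·1° lat → SW at lon 66°, lat 61°.
Subsquare o=14, r=17: +14·0.0833333° lon, +17·0.0416667° lat → SW at lon 67.1667°, lat 61.7083°.
Extended square 0, 0: +0·0.00833333° lon, +0·0.00416667° lat → SW at lon 67.1667°, lat 61.7083°.
Cell spans 0.00833333° lon × 0.00416667° lat.
west 67.16667, east 67.17500.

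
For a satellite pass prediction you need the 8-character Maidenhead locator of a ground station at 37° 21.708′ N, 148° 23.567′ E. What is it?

Offset from 180°W / 90°S: lon 328.39278°, lat 127.36180°.
Field: lon ⌊328.39278/20⌋ = 16 → Q; lat ⌊127.36180/10⌋ = 12 → M.
Square: lon ⌊8.39278/2⌋ = 4; lat ⌊7.36180/1⌋ = 7.
Subsquare: lon ⌊0.39278/0.0833333⌋ = 4 → e; lat ⌊0.36180/0.0416667⌋ = 8 → i.
Extended square: lon ⌊0.05945/0.00833333⌋ = 7; lat ⌊0.02847/0.00416667⌋ = 6.

QM47ei76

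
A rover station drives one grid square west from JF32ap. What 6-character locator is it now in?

JF22xp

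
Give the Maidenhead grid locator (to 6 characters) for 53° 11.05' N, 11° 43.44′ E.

JO53ue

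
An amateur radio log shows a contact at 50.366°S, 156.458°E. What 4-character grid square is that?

QD89

Offset from 180°W / 90°S: lon 336.46°, lat 39.63°.
Field (20°×10°, letters A–R): lon ⌊336.46/20⌋ = 16 → Q; lat ⌊39.63/10⌋ = 3 → D.
Square (2°×1°, digits 0–9): lon ⌊16.46/2⌋ = 8; lat ⌊9.63/1⌋ = 9.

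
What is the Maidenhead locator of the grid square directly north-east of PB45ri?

PB45sj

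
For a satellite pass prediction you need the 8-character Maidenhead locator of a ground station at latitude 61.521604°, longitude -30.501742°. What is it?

HP41rm95

Offset from 180°W / 90°S: lon 149.49826°, lat 151.52160°.
Field: lon ⌊149.49826/20⌋ = 7 → H; lat ⌊151.52160/10⌋ = 15 → P.
Square: lon ⌊9.49826/2⌋ = 4; lat ⌊1.52160/1⌋ = 1.
Subsquare: lon ⌊1.49826/0.0833333⌋ = 17 → r; lat ⌊0.52160/0.0416667⌋ = 12 → m.
Extended square: lon ⌊0.08159/0.00833333⌋ = 9; lat ⌊0.02160/0.00416667⌋ = 5.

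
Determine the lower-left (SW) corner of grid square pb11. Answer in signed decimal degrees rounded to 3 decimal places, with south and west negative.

Field P=15, B=1: +15·20° lon, +1·10° lat → SW at lon 120°, lat -80°.
Square 1, 1: +1·2° lon, +1·1° lat → SW at lon 122°, lat -79°.
latitude -79.000, longitude 122.000.

-79.000, 122.000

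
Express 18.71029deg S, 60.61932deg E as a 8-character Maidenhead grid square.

Shift to the Maidenhead origin (180°W, 90°S): lon 240.61932, lat 71.28971.
Field: 240.61932/20 → 12 → M, 71.28971/10 → 7 → H; chars MH.
Square: 0.61932/2 → 0, 1.28971/1 → 1; chars 01.
Subsquare: 0.61932/0.0833333 → 7 → h, 0.28971/0.0416667 → 6 → g; chars hg.
Extended square: 0.03599/0.00833333 → 4, 0.03971/0.00416667 → 9; chars 49.

MH01hg49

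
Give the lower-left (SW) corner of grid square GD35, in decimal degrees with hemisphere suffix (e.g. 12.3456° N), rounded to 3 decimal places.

55.000° S, 54.000° W

Field G=6, D=3: +6·20° lon, +3·10° lat → SW at lon -60°, lat -60°.
Square 3, 5: +3·2° lon, +5·1° lat → SW at lon -54°, lat -55°.
latitude 55.000° S, longitude 54.000° W.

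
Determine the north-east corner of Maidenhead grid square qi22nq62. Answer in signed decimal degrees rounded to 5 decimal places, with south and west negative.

-7.32083, 145.14167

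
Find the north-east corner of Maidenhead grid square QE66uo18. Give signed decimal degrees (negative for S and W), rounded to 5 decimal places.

Field Q=16, E=4: +16·20° lon, +4·10° lat → SW at lon 140°, lat -50°.
Square 6, 6: +6·2° lon, +6·1° lat → SW at lon 152°, lat -44°.
Subsquare u=20, o=14: +20·0.0833333° lon, +14·0.0416667° lat → SW at lon 153.667°, lat -43.4167°.
Extended square 1, 8: +1·0.00833333° lon, +8·0.00416667° lat → SW at lon 153.675°, lat -43.3833°.
Cell spans 0.00833333° lon × 0.00416667° lat. NE corner is SW corner plus one full cell.
latitude -43.37917, longitude 153.68333.

-43.37917, 153.68333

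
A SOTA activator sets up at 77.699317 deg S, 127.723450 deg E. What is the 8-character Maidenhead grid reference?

Add 180° to longitude and 90° to latitude: 307.72345, 12.30068.
Field (20°×10°, letters A–R): lon ⌊307.72345/20⌋ = 15 → P; lat ⌊12.30068/10⌋ = 1 → B.
Square (2°×1°, digits 0–9): lon ⌊7.72345/2⌋ = 3; lat ⌊2.30068/1⌋ = 2.
Subsquare (5′×2.5′, letters a–x): lon ⌊1.72345/0.0833333⌋ = 20 → u; lat ⌊0.30068/0.0416667⌋ = 7 → h.
Extended square (30″×15″, digits 0–9): lon ⌊0.05678/0.00833333⌋ = 6; lat ⌊0.00902/0.00416667⌋ = 2.

PB32uh62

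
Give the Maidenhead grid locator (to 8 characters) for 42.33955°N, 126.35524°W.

CN62ti71

Offset from 180°W / 90°S: lon 53.64476°, lat 132.33955°.
Field (20°×10°, letters A–R): 53.64476/20 → 2 → C, 132.33955/10 → 13 → N; chars CN.
Square (2°×1°, digits 0–9): 13.64476/2 → 6, 2.33955/1 → 2; chars 62.
Subsquare (5′×2.5′, letters a–x): 1.64476/0.0833333 → 19 → t, 0.33955/0.0416667 → 8 → i; chars ti.
Extended square (30″×15″, digits 0–9): 0.06143/0.00833333 → 7, 0.00622/0.00416667 → 1; chars 71.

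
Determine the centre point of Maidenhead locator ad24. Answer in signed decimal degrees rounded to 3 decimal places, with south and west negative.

Field A=0, D=3: +0·20° lon, +3·10° lat → SW at lon -180°, lat -60°.
Square 2, 4: +2·2° lon, +4·1° lat → SW at lon -176°, lat -56°.
Cell spans 2° lon × 1° lat. Centre is SW corner plus half of each.
latitude -55.500, longitude -175.000.

-55.500, -175.000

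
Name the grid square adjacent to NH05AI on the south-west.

MH95xh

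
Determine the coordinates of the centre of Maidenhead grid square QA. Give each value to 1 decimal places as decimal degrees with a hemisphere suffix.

85.0° S, 150.0° E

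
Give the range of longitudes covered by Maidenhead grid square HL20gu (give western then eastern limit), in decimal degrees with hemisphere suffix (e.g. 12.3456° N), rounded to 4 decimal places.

35.5000° W, 35.4167° W

Field H=7, L=11: +7·20° lon, +11·10° lat → SW at lon -40°, lat 20°.
Square 2, 0: +2·2° lon, +0·1° lat → SW at lon -36°, lat 20°.
Subsquare g=6, u=20: +6·0.0833333° lon, +20·0.0416667° lat → SW at lon -35.5°, lat 20.8333°.
Cell spans 0.0833333° lon × 0.0416667° lat.
west 35.5000° W, east 35.4167° W.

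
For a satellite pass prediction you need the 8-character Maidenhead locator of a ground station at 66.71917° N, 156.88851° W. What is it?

BP16nr32

Shift to the Maidenhead origin (180°W, 90°S): lon 23.11149, lat 156.71917.
Field: 23.11149/20 → 1 → B, 156.71917/10 → 15 → P; chars BP.
Square: 3.11149/2 → 1, 6.71917/1 → 6; chars 16.
Subsquare: 1.11149/0.0833333 → 13 → n, 0.71917/0.0416667 → 17 → r; chars nr.
Extended square: 0.02816/0.00833333 → 3, 0.01084/0.00416667 → 2; chars 32.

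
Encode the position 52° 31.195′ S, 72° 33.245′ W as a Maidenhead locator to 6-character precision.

FD37rl

Offset from 180°W / 90°S: lon 107.4459°, lat 37.4801°.
Field: 107.4459/20 → 5 → F, 37.4801/10 → 3 → D; chars FD.
Square: 7.4459/2 → 3, 7.4801/1 → 7; chars 37.
Subsquare: 1.4459/0.0833333 → 17 → r, 0.4801/0.0416667 → 11 → l; chars rl.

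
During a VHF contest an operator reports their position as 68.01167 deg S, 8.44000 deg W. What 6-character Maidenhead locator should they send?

IC51sx

Shift to the Maidenhead origin (180°W, 90°S): lon 171.5600, lat 21.9883.
Field: 171.5600/20 → 8 → I, 21.9883/10 → 2 → C; chars IC.
Square: 11.5600/2 → 5, 1.9883/1 → 1; chars 51.
Subsquare: 1.5600/0.0833333 → 18 → s, 0.9883/0.0416667 → 23 → x; chars sx.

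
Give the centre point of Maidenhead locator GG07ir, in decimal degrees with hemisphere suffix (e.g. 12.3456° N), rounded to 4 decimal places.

22.2708° S, 59.2917° W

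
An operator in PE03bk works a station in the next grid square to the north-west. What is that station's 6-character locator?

PE03al

Longitude subsquare b = 1; −1 → 0 = a.
Latitude subsquare k = 10; +1 → 11 = l.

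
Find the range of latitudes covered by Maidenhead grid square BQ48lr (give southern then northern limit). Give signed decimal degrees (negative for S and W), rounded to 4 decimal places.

78.7083, 78.7500

Field B=1, Q=16: +1·20° lon, +16·10° lat → SW at lon -160°, lat 70°.
Square 4, 8: +4·2° lon, +8·1° lat → SW at lon -152°, lat 78°.
Subsquare l=11, r=17: +11·0.0833333° lon, +17·0.0416667° lat → SW at lon -151.083°, lat 78.7083°.
Cell spans 0.0833333° lon × 0.0416667° lat.
south 78.7083, north 78.7500.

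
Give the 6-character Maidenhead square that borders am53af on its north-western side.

AM43xg

Longitude subsquare a = 0; −1 → -1, wraps to 23 = x, carry into square.
Longitude square 5; −1 → 4.
Latitude subsquare f = 5; +1 → 6 = g.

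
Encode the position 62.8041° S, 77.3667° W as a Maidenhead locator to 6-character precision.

FC17he

Add 180° to longitude and 90° to latitude: 102.6333, 27.1959.
Field: 102.6333/20 → 5 → F, 27.1959/10 → 2 → C; chars FC.
Square: 2.6333/2 → 1, 7.1959/1 → 7; chars 17.
Subsquare: 0.6333/0.0833333 → 7 → h, 0.1959/0.0416667 → 4 → e; chars he.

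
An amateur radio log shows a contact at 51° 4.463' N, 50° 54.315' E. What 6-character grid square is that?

Offset from 180°W / 90°S: lon 230.9052°, lat 141.0744°.
Field: 230.9052/20 → 11 → L, 141.0744/10 → 14 → O; chars LO.
Square: 10.9052/2 → 5, 1.0744/1 → 1; chars 51.
Subsquare: 0.9052/0.0833333 → 10 → k, 0.0744/0.0416667 → 1 → b; chars kb.

LO51kb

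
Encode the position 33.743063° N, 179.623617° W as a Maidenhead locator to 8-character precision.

AM03er58

Add 180° to longitude and 90° to latitude: 0.37638, 123.74306.
Field (20°×10°, letters A–R): lon ⌊0.37638/20⌋ = 0 → A; lat ⌊123.74306/10⌋ = 12 → M.
Square (2°×1°, digits 0–9): lon ⌊0.37638/2⌋ = 0; lat ⌊3.74306/1⌋ = 3.
Subsquare (5′×2.5′, letters a–x): lon ⌊0.37638/0.0833333⌋ = 4 → e; lat ⌊0.74306/0.0416667⌋ = 17 → r.
Extended square (30″×15″, digits 0–9): lon ⌊0.04305/0.00833333⌋ = 5; lat ⌊0.03473/0.00416667⌋ = 8.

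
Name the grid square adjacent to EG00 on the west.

Longitude square 0; −1 → -1, wraps to 9, carry into field.
Longitude field E = 4; −1 → 3 = D.
The latitude characters are unchanged.

DG90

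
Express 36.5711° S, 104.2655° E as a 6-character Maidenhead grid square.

OF23dk

Offset from 180°W / 90°S: lon 284.2655°, lat 53.4289°.
Field: 284.2655/20 → 14 → O, 53.4289/10 → 5 → F; chars OF.
Square: 4.2655/2 → 2, 3.4289/1 → 3; chars 23.
Subsquare: 0.2655/0.0833333 → 3 → d, 0.4289/0.0416667 → 10 → k; chars dk.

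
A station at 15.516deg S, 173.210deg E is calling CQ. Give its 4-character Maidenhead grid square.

Shift to the Maidenhead origin (180°W, 90°S): lon 353.21, lat 74.48.
Field (20°×10°, letters A–R): 353.21/20 → 17 → R, 74.48/10 → 7 → H; chars RH.
Square (2°×1°, digits 0–9): 13.21/2 → 6, 4.48/1 → 4; chars 64.

RH64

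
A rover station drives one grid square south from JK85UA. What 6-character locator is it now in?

JK84ux

Latitude subsquare a = 0; −1 → -1, wraps to 23 = x, carry into square.
Latitude square 5; −1 → 4.
The longitude characters are unchanged.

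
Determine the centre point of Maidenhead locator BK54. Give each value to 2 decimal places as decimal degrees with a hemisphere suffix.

Field B=1, K=10: +1·20° lon, +10·10° lat → SW at lon -160°, lat 10°.
Square 5, 4: +5·2° lon, +4·1° lat → SW at lon -150°, lat 14°.
Cell spans 2° lon × 1° lat. Centre is SW corner plus half of each.
latitude 14.50° N, longitude 149.00° W.

14.50° N, 149.00° W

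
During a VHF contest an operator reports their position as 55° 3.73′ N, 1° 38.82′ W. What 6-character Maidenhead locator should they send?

IO95eb

Add 180° to longitude and 90° to latitude: 178.3530, 145.0622.
Field (20°×10°, letters A–R): lon ⌊178.3530/20⌋ = 8 → I; lat ⌊145.0622/10⌋ = 14 → O.
Square (2°×1°, digits 0–9): lon ⌊18.3530/2⌋ = 9; lat ⌊5.0622/1⌋ = 5.
Subsquare (5′×2.5′, letters a–x): lon ⌊0.3530/0.0833333⌋ = 4 → e; lat ⌊0.0622/0.0416667⌋ = 1 → b.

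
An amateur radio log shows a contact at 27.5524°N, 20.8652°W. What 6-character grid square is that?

HL97nn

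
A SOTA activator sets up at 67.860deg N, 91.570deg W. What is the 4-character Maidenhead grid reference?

EP47

Offset from 180°W / 90°S: lon 88.43°, lat 157.86°.
Field: 88.43/20 → 4 → E, 157.86/10 → 15 → P; chars EP.
Square: 8.43/2 → 4, 7.86/1 → 7; chars 47.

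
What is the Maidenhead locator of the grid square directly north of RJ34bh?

Latitude subsquare h = 7; +1 → 8 = i.
The longitude characters are unchanged.

RJ34bi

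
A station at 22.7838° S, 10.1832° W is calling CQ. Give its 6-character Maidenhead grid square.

IG47vf

Offset from 180°W / 90°S: lon 169.8168°, lat 67.2162°.
Field: 169.8168/20 → 8 → I, 67.2162/10 → 6 → G; chars IG.
Square: 9.8168/2 → 4, 7.2162/1 → 7; chars 47.
Subsquare: 1.8168/0.0833333 → 21 → v, 0.2162/0.0416667 → 5 → f; chars vf.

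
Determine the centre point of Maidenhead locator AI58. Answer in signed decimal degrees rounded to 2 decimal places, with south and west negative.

Field A=0, I=8: +0·20° lon, +8·10° lat → SW at lon -180°, lat -10°.
Square 5, 8: +5·2° lon, +8·1° lat → SW at lon -170°, lat -2°.
Cell spans 2° lon × 1° lat. Centre is SW corner plus half of each.
latitude -1.50, longitude -169.00.

-1.50, -169.00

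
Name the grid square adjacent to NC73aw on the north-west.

NC63xx

Longitude subsquare a = 0; −1 → -1, wraps to 23 = x, carry into square.
Longitude square 7; −1 → 6.
Latitude subsquare w = 22; +1 → 23 = x.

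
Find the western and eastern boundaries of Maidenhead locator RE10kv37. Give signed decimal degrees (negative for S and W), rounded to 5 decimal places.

Field R=17, E=4: +17·20° lon, +4·10° lat → SW at lon 160°, lat -50°.
Square 1, 0: +1·2° lon, +0·1° lat → SW at lon 162°, lat -50°.
Subsquare k=10, v=21: +10·0.0833333° lon, +21·0.0416667° lat → SW at lon 162.833°, lat -49.125°.
Extended square 3, 7: +3·0.00833333° lon, +7·0.00416667° lat → SW at lon 162.858°, lat -49.0958°.
Cell spans 0.00833333° lon × 0.00416667° lat.
west 162.85833, east 162.86667.

162.85833, 162.86667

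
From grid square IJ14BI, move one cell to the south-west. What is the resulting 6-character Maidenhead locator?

IJ14ah

Longitude subsquare b = 1; −1 → 0 = a.
Latitude subsquare i = 8; −1 → 7 = h.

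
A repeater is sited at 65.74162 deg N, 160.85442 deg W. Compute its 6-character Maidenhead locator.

AP95nr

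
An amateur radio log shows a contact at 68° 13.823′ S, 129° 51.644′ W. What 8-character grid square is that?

CC51bs64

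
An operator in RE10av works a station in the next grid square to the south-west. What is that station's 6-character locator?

Longitude subsquare a = 0; −1 → -1, wraps to 23 = x, carry into square.
Longitude square 1; −1 → 0.
Latitude subsquare v = 21; −1 → 20 = u.

RE00xu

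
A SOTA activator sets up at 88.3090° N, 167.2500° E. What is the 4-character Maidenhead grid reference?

Offset from 180°W / 90°S: lon 347.25°, lat 178.31°.
Field: 347.25/20 → 17 → R, 178.31/10 → 17 → R; chars RR.
Square: 7.25/2 → 3, 8.31/1 → 8; chars 38.

RR38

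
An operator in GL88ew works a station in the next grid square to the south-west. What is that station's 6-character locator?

Longitude subsquare e = 4; −1 → 3 = d.
Latitude subsquare w = 22; −1 → 21 = v.

GL88dv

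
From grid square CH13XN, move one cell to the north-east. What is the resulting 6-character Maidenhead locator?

Longitude subsquare x = 23; +1 → 24, wraps to 0 = a, carry into square.
Longitude square 1; +1 → 2.
Latitude subsquare n = 13; +1 → 14 = o.

CH23ao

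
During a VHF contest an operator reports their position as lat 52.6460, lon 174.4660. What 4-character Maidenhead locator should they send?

RO72

Shift to the Maidenhead origin (180°W, 90°S): lon 354.47, lat 142.65.
Field: 354.47/20 → 17 → R, 142.65/10 → 14 → O; chars RO.
Square: 14.47/2 → 7, 2.65/1 → 2; chars 72.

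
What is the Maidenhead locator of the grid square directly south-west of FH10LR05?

Longitude extended square 0; −1 → -1, wraps to 9, carry into subsquare.
Longitude subsquare l = 11; −1 → 10 = k.
Latitude extended square 5; −1 → 4.

FH10kr94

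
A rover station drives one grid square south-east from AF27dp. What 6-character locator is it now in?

AF27eo

Longitude subsquare d = 3; +1 → 4 = e.
Latitude subsquare p = 15; −1 → 14 = o.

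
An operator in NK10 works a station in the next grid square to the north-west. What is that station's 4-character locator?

NK01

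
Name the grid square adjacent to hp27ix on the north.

Latitude subsquare x = 23; +1 → 24, wraps to 0 = a, carry into square.
Latitude square 7; +1 → 8.
The longitude characters are unchanged.

HP28ia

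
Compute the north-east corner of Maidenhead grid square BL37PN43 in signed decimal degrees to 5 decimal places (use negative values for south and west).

27.55833, -152.70833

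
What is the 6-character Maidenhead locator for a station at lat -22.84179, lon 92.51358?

NG67gd

Offset from 180°W / 90°S: lon 272.5136°, lat 67.1582°.
Field: 272.5136/20 → 13 → N, 67.1582/10 → 6 → G; chars NG.
Square: 12.5136/2 → 6, 7.1582/1 → 7; chars 67.
Subsquare: 0.5136/0.0833333 → 6 → g, 0.1582/0.0416667 → 3 → d; chars gd.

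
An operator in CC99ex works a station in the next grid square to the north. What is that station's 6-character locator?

Latitude subsquare x = 23; +1 → 24, wraps to 0 = a, carry into square.
Latitude square 9; +1 → 10, wraps to 0, carry into field.
Latitude field C = 2; +1 → 3 = D.
The longitude characters are unchanged.

CD90ea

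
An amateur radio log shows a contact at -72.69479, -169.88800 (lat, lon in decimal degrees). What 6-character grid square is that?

AB57bh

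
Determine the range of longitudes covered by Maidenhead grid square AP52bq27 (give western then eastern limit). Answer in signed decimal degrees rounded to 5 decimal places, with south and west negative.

Field A=0, P=15: +0·20° lon, +15·10° lat → SW at lon -180°, lat 60°.
Square 5, 2: +5·2° lon, +2·1° lat → SW at lon -170°, lat 62°.
Subsquare b=1, q=16: +1·0.0833333° lon, +16·0.0416667° lat → SW at lon -169.917°, lat 62.6667°.
Extended square 2, 7: +2·0.00833333° lon, +7·0.00416667° lat → SW at lon -169.9°, lat 62.6958°.
Cell spans 0.00833333° lon × 0.00416667° lat.
west -169.90000, east -169.89167.

-169.90000, -169.89167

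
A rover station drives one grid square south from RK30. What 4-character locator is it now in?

RJ39

Latitude square 0; −1 → -1, wraps to 9, carry into field.
Latitude field K = 10; −1 → 9 = J.
The longitude characters are unchanged.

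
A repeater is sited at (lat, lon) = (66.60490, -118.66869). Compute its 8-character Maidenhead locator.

Add 180° to longitude and 90° to latitude: 61.33131, 156.60490.
Field: lon ⌊61.33131/20⌋ = 3 → D; lat ⌊156.60490/10⌋ = 15 → P.
Square: lon ⌊1.33131/2⌋ = 0; lat ⌊6.60490/1⌋ = 6.
Subsquare: lon ⌊1.33131/0.0833333⌋ = 15 → p; lat ⌊0.60490/0.0416667⌋ = 14 → o.
Extended square: lon ⌊0.08131/0.00833333⌋ = 9; lat ⌊0.02157/0.00416667⌋ = 5.

DP06po95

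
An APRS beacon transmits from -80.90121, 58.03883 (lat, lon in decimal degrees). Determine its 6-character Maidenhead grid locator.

LA99ac

Add 180° to longitude and 90° to latitude: 238.0388, 9.0988.
Field: lon ⌊238.0388/20⌋ = 11 → L; lat ⌊9.0988/10⌋ = 0 → A.
Square: lon ⌊18.0388/2⌋ = 9; lat ⌊9.0988/1⌋ = 9.
Subsquare: lon ⌊0.0388/0.0833333⌋ = 0 → a; lat ⌊0.0988/0.0416667⌋ = 2 → c.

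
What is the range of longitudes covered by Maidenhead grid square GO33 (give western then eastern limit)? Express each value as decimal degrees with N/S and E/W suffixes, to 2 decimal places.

Field G=6, O=14: +6·20° lon, +14·10° lat → SW at lon -60°, lat 50°.
Square 3, 3: +3·2° lon, +3·1° lat → SW at lon -54°, lat 53°.
Cell spans 2° lon × 1° lat.
west 54.00° W, east 52.00° W.

54.00° W, 52.00° W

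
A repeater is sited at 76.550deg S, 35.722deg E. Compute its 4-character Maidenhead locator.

KB73

Shift to the Maidenhead origin (180°W, 90°S): lon 215.72, lat 13.45.
Field: lon ⌊215.72/20⌋ = 10 → K; lat ⌊13.45/10⌋ = 1 → B.
Square: lon ⌊15.72/2⌋ = 7; lat ⌊3.45/1⌋ = 3.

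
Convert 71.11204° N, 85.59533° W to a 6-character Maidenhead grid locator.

EQ71ec

Offset from 180°W / 90°S: lon 94.4047°, lat 161.1120°.
Field: lon ⌊94.4047/20⌋ = 4 → E; lat ⌊161.1120/10⌋ = 16 → Q.
Square: lon ⌊14.4047/2⌋ = 7; lat ⌊1.1120/1⌋ = 1.
Subsquare: lon ⌊0.4047/0.0833333⌋ = 4 → e; lat ⌊0.1120/0.0416667⌋ = 2 → c.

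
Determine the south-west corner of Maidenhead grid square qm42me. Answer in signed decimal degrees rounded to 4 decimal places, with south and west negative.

32.1667, 149.0000

Field Q=16, M=12: +16·20° lon, +12·10° lat → SW at lon 140°, lat 30°.
Square 4, 2: +4·2° lon, +2·1° lat → SW at lon 148°, lat 32°.
Subsquare m=12, e=4: +12·0.0833333° lon, +4·0.0416667° lat → SW at lon 149°, lat 32.1667°.
latitude 32.1667, longitude 149.0000.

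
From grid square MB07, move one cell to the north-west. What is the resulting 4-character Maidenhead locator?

Longitude square 0; −1 → -1, wraps to 9, carry into field.
Longitude field M = 12; −1 → 11 = L.
Latitude square 7; +1 → 8.

LB98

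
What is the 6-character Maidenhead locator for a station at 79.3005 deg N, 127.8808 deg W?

CQ69bh

Offset from 180°W / 90°S: lon 52.1192°, lat 169.3005°.
Field: 52.1192/20 → 2 → C, 169.3005/10 → 16 → Q; chars CQ.
Square: 12.1192/2 → 6, 9.3005/1 → 9; chars 69.
Subsquare: 0.1192/0.0833333 → 1 → b, 0.3005/0.0416667 → 7 → h; chars bh.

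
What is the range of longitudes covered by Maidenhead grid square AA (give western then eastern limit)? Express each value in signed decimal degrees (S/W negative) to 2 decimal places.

Field A=0, A=0: +0·20° lon, +0·10° lat → SW at lon -180°, lat -90°.
Cell spans 20° lon × 10° lat.
west -180.00, east -160.00.

-180.00, -160.00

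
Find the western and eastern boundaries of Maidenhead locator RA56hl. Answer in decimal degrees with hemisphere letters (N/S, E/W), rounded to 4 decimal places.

170.5833° E, 170.6667° E

Field R=17, A=0: +17·20° lon, +0·10° lat → SW at lon 160°, lat -90°.
Square 5, 6: +5·2° lon, +6·1° lat → SW at lon 170°, lat -84°.
Subsquare h=7, l=11: +7·0.0833333° lon, +11·0.0416667° lat → SW at lon 170.583°, lat -83.5417°.
Cell spans 0.0833333° lon × 0.0416667° lat.
west 170.5833° E, east 170.6667° E.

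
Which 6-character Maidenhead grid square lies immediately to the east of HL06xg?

Longitude subsquare x = 23; +1 → 24, wraps to 0 = a, carry into square.
Longitude square 0; +1 → 1.
The latitude characters are unchanged.

HL16ag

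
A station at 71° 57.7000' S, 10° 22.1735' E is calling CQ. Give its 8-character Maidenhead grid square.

JB58ea49

Add 180° to longitude and 90° to latitude: 190.36956, 18.03833.
Field: lon ⌊190.36956/20⌋ = 9 → J; lat ⌊18.03833/10⌋ = 1 → B.
Square: lon ⌊10.36956/2⌋ = 5; lat ⌊8.03833/1⌋ = 8.
Subsquare: lon ⌊0.36956/0.0833333⌋ = 4 → e; lat ⌊0.03833/0.0416667⌋ = 0 → a.
Extended square: lon ⌊0.03623/0.00833333⌋ = 4; lat ⌊0.03833/0.00416667⌋ = 9.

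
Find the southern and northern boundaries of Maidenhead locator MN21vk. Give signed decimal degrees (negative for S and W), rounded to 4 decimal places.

Field M=12, N=13: +12·20° lon, +13·10° lat → SW at lon 60°, lat 40°.
Square 2, 1: +2·2° lon, +1·1° lat → SW at lon 64°, lat 41°.
Subsquare v=21, k=10: +21·0.0833333° lon, +10·0.0416667° lat → SW at lon 65.75°, lat 41.4167°.
Cell spans 0.0833333° lon × 0.0416667° lat.
south 41.4167, north 41.4583.

41.4167, 41.4583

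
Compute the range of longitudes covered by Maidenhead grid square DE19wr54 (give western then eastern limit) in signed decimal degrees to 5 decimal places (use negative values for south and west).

-116.12500, -116.11667

Field D=3, E=4: +3·20° lon, +4·10° lat → SW at lon -120°, lat -50°.
Square 1, 9: +1·2° lon, +9·1° lat → SW at lon -118°, lat -41°.
Subsquare w=22, r=17: +22·0.0833333° lon, +17·0.0416667° lat → SW at lon -116.167°, lat -40.2917°.
Extended square 5, 4: +5·0.00833333° lon, +4·0.00416667° lat → SW at lon -116.125°, lat -40.275°.
Cell spans 0.00833333° lon × 0.00416667° lat.
west -116.12500, east -116.11667.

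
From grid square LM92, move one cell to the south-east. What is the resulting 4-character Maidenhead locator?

MM01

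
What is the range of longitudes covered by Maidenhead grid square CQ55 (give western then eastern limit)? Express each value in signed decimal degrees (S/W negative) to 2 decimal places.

-130.00, -128.00

Field C=2, Q=16: +2·20° lon, +16·10° lat → SW at lon -140°, lat 70°.
Square 5, 5: +5·2° lon, +5·1° lat → SW at lon -130°, lat 75°.
Cell spans 2° lon × 1° lat.
west -130.00, east -128.00.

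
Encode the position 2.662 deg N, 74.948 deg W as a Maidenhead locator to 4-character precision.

Shift to the Maidenhead origin (180°W, 90°S): lon 105.05, lat 92.66.
Field: lon ⌊105.05/20⌋ = 5 → F; lat ⌊92.66/10⌋ = 9 → J.
Square: lon ⌊5.05/2⌋ = 2; lat ⌊2.66/1⌋ = 2.

FJ22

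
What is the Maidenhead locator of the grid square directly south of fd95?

Latitude square 5; −1 → 4.
The longitude characters are unchanged.

FD94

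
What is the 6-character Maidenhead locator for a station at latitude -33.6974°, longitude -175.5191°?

Offset from 180°W / 90°S: lon 4.4809°, lat 56.3026°.
Field: 4.4809/20 → 0 → A, 56.3026/10 → 5 → F; chars AF.
Square: 4.4809/2 → 2, 6.3026/1 → 6; chars 26.
Subsquare: 0.4809/0.0833333 → 5 → f, 0.3026/0.0416667 → 7 → h; chars fh.

AF26fh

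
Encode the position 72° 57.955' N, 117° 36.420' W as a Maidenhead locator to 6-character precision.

Shift to the Maidenhead origin (180°W, 90°S): lon 62.3930, lat 162.9659.
Field: lon ⌊62.3930/20⌋ = 3 → D; lat ⌊162.9659/10⌋ = 16 → Q.
Square: lon ⌊2.3930/2⌋ = 1; lat ⌊2.9659/1⌋ = 2.
Subsquare: lon ⌊0.3930/0.0833333⌋ = 4 → e; lat ⌊0.9659/0.0416667⌋ = 23 → x.

DQ12ex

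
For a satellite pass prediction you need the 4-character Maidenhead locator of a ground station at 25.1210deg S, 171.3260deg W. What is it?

Shift to the Maidenhead origin (180°W, 90°S): lon 8.67, lat 64.88.
Field: 8.67/20 → 0 → A, 64.88/10 → 6 → G; chars AG.
Square: 8.67/2 → 4, 4.88/1 → 4; chars 44.

AG44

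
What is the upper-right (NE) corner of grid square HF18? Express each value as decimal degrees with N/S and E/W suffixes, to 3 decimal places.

Field H=7, F=5: +7·20° lon, +5·10° lat → SW at lon -40°, lat -40°.
Square 1, 8: +1·2° lon, +8·1° lat → SW at lon -38°, lat -32°.
Cell spans 2° lon × 1° lat. NE corner is SW corner plus one full cell.
latitude 31.000° S, longitude 36.000° W.

31.000° S, 36.000° W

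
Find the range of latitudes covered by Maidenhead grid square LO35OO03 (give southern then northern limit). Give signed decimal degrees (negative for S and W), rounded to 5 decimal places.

55.59583, 55.60000

Field L=11, O=14: +11·20° lon, +14·10° lat → SW at lon 40°, lat 50°.
Square 3, 5: +3·2° lon, +5·1° lat → SW at lon 46°, lat 55°.
Subsquare o=14, o=14: +14·0.0833333° lon, +14·0.0416667° lat → SW at lon 47.1667°, lat 55.5833°.
Extended square 0, 3: +0·0.00833333° lon, +3·0.00416667° lat → SW at lon 47.1667°, lat 55.5958°.
Cell spans 0.00833333° lon × 0.00416667° lat.
south 55.59583, north 55.60000.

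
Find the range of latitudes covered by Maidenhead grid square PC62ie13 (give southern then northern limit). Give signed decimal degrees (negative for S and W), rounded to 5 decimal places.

-67.82083, -67.81667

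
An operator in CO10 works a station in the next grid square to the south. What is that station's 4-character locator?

Latitude square 0; −1 → -1, wraps to 9, carry into field.
Latitude field O = 14; −1 → 13 = N.
The longitude characters are unchanged.

CN19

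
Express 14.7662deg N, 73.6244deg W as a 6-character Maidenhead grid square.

Add 180° to longitude and 90° to latitude: 106.3756, 104.7662.
Field: lon ⌊106.3756/20⌋ = 5 → F; lat ⌊104.7662/10⌋ = 10 → K.
Square: lon ⌊6.3756/2⌋ = 3; lat ⌊4.7662/1⌋ = 4.
Subsquare: lon ⌊0.3756/0.0833333⌋ = 4 → e; lat ⌊0.7662/0.0416667⌋ = 18 → s.

FK34es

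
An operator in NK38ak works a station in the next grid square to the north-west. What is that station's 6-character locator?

NK28xl

Longitude subsquare a = 0; −1 → -1, wraps to 23 = x, carry into square.
Longitude square 3; −1 → 2.
Latitude subsquare k = 10; +1 → 11 = l.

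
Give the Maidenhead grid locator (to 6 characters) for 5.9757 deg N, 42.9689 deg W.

GJ85mx

Shift to the Maidenhead origin (180°W, 90°S): lon 137.0311, lat 95.9757.
Field: lon ⌊137.0311/20⌋ = 6 → G; lat ⌊95.9757/10⌋ = 9 → J.
Square: lon ⌊17.0311/2⌋ = 8; lat ⌊5.9757/1⌋ = 5.
Subsquare: lon ⌊1.0311/0.0833333⌋ = 12 → m; lat ⌊0.9757/0.0416667⌋ = 23 → x.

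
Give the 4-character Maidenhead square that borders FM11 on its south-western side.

FM00

Longitude square 1; −1 → 0.
Latitude square 1; −1 → 0.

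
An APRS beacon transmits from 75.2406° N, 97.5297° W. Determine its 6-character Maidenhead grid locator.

EQ15ff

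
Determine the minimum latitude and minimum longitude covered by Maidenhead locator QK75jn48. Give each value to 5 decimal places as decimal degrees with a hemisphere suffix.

Field Q=16, K=10: +16·20° lon, +10·10° lat → SW at lon 140°, lat 10°.
Square 7, 5: +7·2° lon, +5·1° lat → SW at lon 154°, lat 15°.
Subsquare j=9, n=13: +9·0.0833333° lon, +13·0.0416667° lat → SW at lon 154.75°, lat 15.5417°.
Extended square 4, 8: +4·0.00833333° lon, +8·0.00416667° lat → SW at lon 154.783°, lat 15.575°.
latitude 15.57500° N, longitude 154.78333° E.

15.57500° N, 154.78333° E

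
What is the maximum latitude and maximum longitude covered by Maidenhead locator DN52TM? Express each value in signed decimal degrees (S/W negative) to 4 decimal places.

42.5417, -108.3333

Field D=3, N=13: +3·20° lon, +13·10° lat → SW at lon -120°, lat 40°.
Square 5, 2: +5·2° lon, +2·1° lat → SW at lon -110°, lat 42°.
Subsquare t=19, m=12: +19·0.0833333° lon, +12·0.0416667° lat → SW at lon -108.417°, lat 42.5°.
Cell spans 0.0833333° lon × 0.0416667° lat. NE corner is SW corner plus one full cell.
latitude 42.5417, longitude -108.3333.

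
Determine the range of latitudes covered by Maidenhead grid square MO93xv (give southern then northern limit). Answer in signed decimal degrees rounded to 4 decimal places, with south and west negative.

53.8750, 53.9167

Field M=12, O=14: +12·20° lon, +14·10° lat → SW at lon 60°, lat 50°.
Square 9, 3: +9·2° lon, +3·1° lat → SW at lon 78°, lat 53°.
Subsquare x=23, v=21: +23·0.0833333° lon, +21·0.0416667° lat → SW at lon 79.9167°, lat 53.875°.
Cell spans 0.0833333° lon × 0.0416667° lat.
south 53.8750, north 53.9167.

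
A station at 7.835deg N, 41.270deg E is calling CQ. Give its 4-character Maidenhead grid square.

LJ07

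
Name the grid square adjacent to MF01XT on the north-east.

MF11au

Longitude subsquare x = 23; +1 → 24, wraps to 0 = a, carry into square.
Longitude square 0; +1 → 1.
Latitude subsquare t = 19; +1 → 20 = u.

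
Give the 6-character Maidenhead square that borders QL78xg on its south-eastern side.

Longitude subsquare x = 23; +1 → 24, wraps to 0 = a, carry into square.
Longitude square 7; +1 → 8.
Latitude subsquare g = 6; −1 → 5 = f.

QL88af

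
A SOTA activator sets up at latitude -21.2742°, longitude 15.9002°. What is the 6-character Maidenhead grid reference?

Shift to the Maidenhead origin (180°W, 90°S): lon 195.9002, lat 68.7258.
Field (20°×10°, letters A–R): lon ⌊195.9002/20⌋ = 9 → J; lat ⌊68.7258/10⌋ = 6 → G.
Square (2°×1°, digits 0–9): lon ⌊15.9002/2⌋ = 7; lat ⌊8.7258/1⌋ = 8.
Subsquare (5′×2.5′, letters a–x): lon ⌊1.9002/0.0833333⌋ = 22 → w; lat ⌊0.7258/0.0416667⌋ = 17 → r.

JG78wr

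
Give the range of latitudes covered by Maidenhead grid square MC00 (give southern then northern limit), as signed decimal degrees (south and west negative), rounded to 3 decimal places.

-70.000, -69.000

Field M=12, C=2: +12·20° lon, +2·10° lat → SW at lon 60°, lat -70°.
Square 0, 0: +0·2° lon, +0·1° lat → SW at lon 60°, lat -70°.
Cell spans 2° lon × 1° lat.
south -70.000, north -69.000.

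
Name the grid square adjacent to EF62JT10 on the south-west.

Longitude extended square 1; −1 → 0.
Latitude extended square 0; −1 → -1, wraps to 9, carry into subsquare.
Latitude subsquare t = 19; −1 → 18 = s.

EF62js09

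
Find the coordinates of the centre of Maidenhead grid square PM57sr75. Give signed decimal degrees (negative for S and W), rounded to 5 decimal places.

37.73125, 131.56250

Field P=15, M=12: +15·20° lon, +12·10° lat → SW at lon 120°, lat 30°.
Square 5, 7: +5·2° lon, +7·1° lat → SW at lon 130°, lat 37°.
Subsquare s=18, r=17: +18·0.0833333° lon, +17·0.0416667° lat → SW at lon 131.5°, lat 37.7083°.
Extended square 7, 5: +7·0.00833333° lon, +5·0.00416667° lat → SW at lon 131.558°, lat 37.7292°.
Cell spans 0.00833333° lon × 0.00416667° lat. Centre is SW corner plus half of each.
latitude 37.73125, longitude 131.56250.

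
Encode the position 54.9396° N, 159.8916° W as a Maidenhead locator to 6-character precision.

Offset from 180°W / 90°S: lon 20.1084°, lat 144.9396°.
Field: 20.1084/20 → 1 → B, 144.9396/10 → 14 → O; chars BO.
Square: 0.1084/2 → 0, 4.9396/1 → 4; chars 04.
Subsquare: 0.1084/0.0833333 → 1 → b, 0.9396/0.0416667 → 22 → w; chars bw.

BO04bw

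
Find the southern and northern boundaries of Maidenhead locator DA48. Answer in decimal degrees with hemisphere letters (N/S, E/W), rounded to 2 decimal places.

Field D=3, A=0: +3·20° lon, +0·10° lat → SW at lon -120°, lat -90°.
Square 4, 8: +4·2° lon, +8·1° lat → SW at lon -112°, lat -82°.
Cell spans 2° lon × 1° lat.
south 82.00° S, north 81.00° S.

82.00° S, 81.00° S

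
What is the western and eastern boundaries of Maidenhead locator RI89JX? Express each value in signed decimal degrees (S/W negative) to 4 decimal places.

176.7500, 176.8333

Field R=17, I=8: +17·20° lon, +8·10° lat → SW at lon 160°, lat -10°.
Square 8, 9: +8·2° lon, +9·1° lat → SW at lon 176°, lat -1°.
Subsquare j=9, x=23: +9·0.0833333° lon, +23·0.0416667° lat → SW at lon 176.75°, lat -0.0416667°.
Cell spans 0.0833333° lon × 0.0416667° lat.
west 176.7500, east 176.8333.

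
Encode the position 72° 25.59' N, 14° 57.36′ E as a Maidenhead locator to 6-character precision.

JQ72lk

Shift to the Maidenhead origin (180°W, 90°S): lon 194.9560, lat 162.4265.
Field: lon ⌊194.9560/20⌋ = 9 → J; lat ⌊162.4265/10⌋ = 16 → Q.
Square: lon ⌊14.9560/2⌋ = 7; lat ⌊2.4265/1⌋ = 2.
Subsquare: lon ⌊0.9560/0.0833333⌋ = 11 → l; lat ⌊0.4265/0.0416667⌋ = 10 → k.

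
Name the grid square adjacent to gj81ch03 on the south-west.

GJ81bh92

Longitude extended square 0; −1 → -1, wraps to 9, carry into subsquare.
Longitude subsquare c = 2; −1 → 1 = b.
Latitude extended square 3; −1 → 2.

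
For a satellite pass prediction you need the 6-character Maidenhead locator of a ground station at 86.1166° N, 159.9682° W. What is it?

Add 180° to longitude and 90° to latitude: 20.0318, 176.1166.
Field: lon ⌊20.0318/20⌋ = 1 → B; lat ⌊176.1166/10⌋ = 17 → R.
Square: lon ⌊0.0318/2⌋ = 0; lat ⌊6.1166/1⌋ = 6.
Subsquare: lon ⌊0.0318/0.0833333⌋ = 0 → a; lat ⌊0.1166/0.0416667⌋ = 2 → c.

BR06ac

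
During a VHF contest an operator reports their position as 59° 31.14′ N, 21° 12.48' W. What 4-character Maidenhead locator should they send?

HO99

Add 180° to longitude and 90° to latitude: 158.79, 149.52.
Field: 158.79/20 → 7 → H, 149.52/10 → 14 → O; chars HO.
Square: 18.79/2 → 9, 9.52/1 → 9; chars 99.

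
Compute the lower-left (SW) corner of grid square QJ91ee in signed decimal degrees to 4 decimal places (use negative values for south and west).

1.1667, 158.3333

Field Q=16, J=9: +16·20° lon, +9·10° lat → SW at lon 140°, lat 0°.
Square 9, 1: +9·2° lon, +1·1° lat → SW at lon 158°, lat 1°.
Subsquare e=4, e=4: +4·0.0833333° lon, +4·0.0416667° lat → SW at lon 158.333°, lat 1.16667°.
latitude 1.1667, longitude 158.3333.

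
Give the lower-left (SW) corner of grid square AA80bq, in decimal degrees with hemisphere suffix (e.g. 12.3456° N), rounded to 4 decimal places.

89.3333° S, 163.9167° W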